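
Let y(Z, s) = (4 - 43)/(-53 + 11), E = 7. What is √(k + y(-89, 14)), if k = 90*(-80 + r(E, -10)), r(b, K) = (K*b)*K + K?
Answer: √10760582/14 ≈ 234.31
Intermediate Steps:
r(b, K) = K + b*K² (r(b, K) = b*K² + K = K + b*K²)
k = 54900 (k = 90*(-80 - 10*(1 - 10*7)) = 90*(-80 - 10*(1 - 70)) = 90*(-80 - 10*(-69)) = 90*(-80 + 690) = 90*610 = 54900)
y(Z, s) = 13/14 (y(Z, s) = -39/(-42) = -39*(-1/42) = 13/14)
√(k + y(-89, 14)) = √(54900 + 13/14) = √(768613/14) = √10760582/14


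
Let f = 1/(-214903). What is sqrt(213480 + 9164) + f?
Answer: -1/214903 + 2*sqrt(55661) ≈ 471.85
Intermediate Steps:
f = -1/214903 ≈ -4.6533e-6
sqrt(213480 + 9164) + f = sqrt(213480 + 9164) - 1/214903 = sqrt(222644) - 1/214903 = 2*sqrt(55661) - 1/214903 = -1/214903 + 2*sqrt(55661)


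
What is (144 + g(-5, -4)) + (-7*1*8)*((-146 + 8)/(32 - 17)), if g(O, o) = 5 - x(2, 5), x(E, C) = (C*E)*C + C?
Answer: 3046/5 ≈ 609.20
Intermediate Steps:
x(E, C) = C + E*C**2 (x(E, C) = E*C**2 + C = C + E*C**2)
g(O, o) = -50 (g(O, o) = 5 - 5*(1 + 5*2) = 5 - 5*(1 + 10) = 5 - 5*11 = 5 - 1*55 = 5 - 55 = -50)
(144 + g(-5, -4)) + (-7*1*8)*((-146 + 8)/(32 - 17)) = (144 - 50) + (-7*1*8)*((-146 + 8)/(32 - 17)) = 94 + (-7*8)*(-138/15) = 94 - (-7728)/15 = 94 - 56*(-46/5) = 94 + 2576/5 = 3046/5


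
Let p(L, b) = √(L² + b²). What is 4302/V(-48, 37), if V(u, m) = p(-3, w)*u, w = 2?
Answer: -717*√13/104 ≈ -24.858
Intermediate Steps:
V(u, m) = u*√13 (V(u, m) = √((-3)² + 2²)*u = √(9 + 4)*u = √13*u = u*√13)
4302/V(-48, 37) = 4302/((-48*√13)) = 4302*(-√13/624) = -717*√13/104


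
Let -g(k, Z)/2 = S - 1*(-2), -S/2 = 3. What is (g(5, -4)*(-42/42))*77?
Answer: -616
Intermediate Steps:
S = -6 (S = -2*3 = -6)
g(k, Z) = 8 (g(k, Z) = -2*(-6 - 1*(-2)) = -2*(-6 + 2) = -2*(-4) = 8)
(g(5, -4)*(-42/42))*77 = (8*(-42/42))*77 = (8*(-42*1/42))*77 = (8*(-1))*77 = -8*77 = -616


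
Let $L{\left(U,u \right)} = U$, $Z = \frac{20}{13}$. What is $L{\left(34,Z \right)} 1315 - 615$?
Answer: $44095$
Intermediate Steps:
$Z = \frac{20}{13}$ ($Z = 20 \cdot \frac{1}{13} = \frac{20}{13} \approx 1.5385$)
$L{\left(34,Z \right)} 1315 - 615 = 34 \cdot 1315 - 615 = 44710 - 615 = 44095$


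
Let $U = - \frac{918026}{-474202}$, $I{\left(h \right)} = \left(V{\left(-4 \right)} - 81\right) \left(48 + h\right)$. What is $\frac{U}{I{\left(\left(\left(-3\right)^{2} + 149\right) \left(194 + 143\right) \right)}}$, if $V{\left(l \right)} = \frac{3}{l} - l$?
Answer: $- \frac{918026}{1964907437917} \approx -4.6721 \cdot 10^{-7}$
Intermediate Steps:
$V{\left(l \right)} = - l + \frac{3}{l}$
$I{\left(h \right)} = -3732 - \frac{311 h}{4}$ ($I{\left(h \right)} = \left(\left(\left(-1\right) \left(-4\right) + \frac{3}{-4}\right) - 81\right) \left(48 + h\right) = \left(\left(4 + 3 \left(- \frac{1}{4}\right)\right) - 81\right) \left(48 + h\right) = \left(\left(4 - \frac{3}{4}\right) - 81\right) \left(48 + h\right) = \left(\frac{13}{4} - 81\right) \left(48 + h\right) = - \frac{311 \left(48 + h\right)}{4} = -3732 - \frac{311 h}{4}$)
$U = \frac{459013}{237101}$ ($U = \left(-918026\right) \left(- \frac{1}{474202}\right) = \frac{459013}{237101} \approx 1.9359$)
$\frac{U}{I{\left(\left(\left(-3\right)^{2} + 149\right) \left(194 + 143\right) \right)}} = \frac{459013}{237101 \left(-3732 - \frac{311 \left(\left(-3\right)^{2} + 149\right) \left(194 + 143\right)}{4}\right)} = \frac{459013}{237101 \left(-3732 - \frac{311 \left(9 + 149\right) 337}{4}\right)} = \frac{459013}{237101 \left(-3732 - \frac{311 \cdot 158 \cdot 337}{4}\right)} = \frac{459013}{237101 \left(-3732 - \frac{8279753}{2}\right)} = \frac{459013}{237101 \left(- \frac{8287217}{2}\right)} = \frac{459013}{237101} \left(- \frac{2}{8287217}\right) = - \frac{918026}{1964907437917}$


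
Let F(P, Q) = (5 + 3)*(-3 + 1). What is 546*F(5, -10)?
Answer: -8736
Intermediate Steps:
F(P, Q) = -16 (F(P, Q) = 8*(-2) = -16)
546*F(5, -10) = 546*(-16) = -8736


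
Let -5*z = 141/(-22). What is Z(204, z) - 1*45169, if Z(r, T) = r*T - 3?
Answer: -2470078/55 ≈ -44911.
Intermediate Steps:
z = 141/110 (z = -141/(5*(-22)) = -141*(-1)/(5*22) = -1/5*(-141/22) = 141/110 ≈ 1.2818)
Z(r, T) = -3 + T*r (Z(r, T) = T*r - 3 = -3 + T*r)
Z(204, z) - 1*45169 = (-3 + (141/110)*204) - 1*45169 = (-3 + 14382/55) - 45169 = 14217/55 - 45169 = -2470078/55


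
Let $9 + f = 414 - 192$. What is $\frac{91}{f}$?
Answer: $\frac{91}{213} \approx 0.42723$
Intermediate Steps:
$f = 213$ ($f = -9 + \left(414 - 192\right) = -9 + 222 = 213$)
$\frac{91}{f} = \frac{91}{213}$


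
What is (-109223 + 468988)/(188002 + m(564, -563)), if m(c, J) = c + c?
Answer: 71953/37826 ≈ 1.9022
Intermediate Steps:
m(c, J) = 2*c
(-109223 + 468988)/(188002 + m(564, -563)) = (-109223 + 468988)/(188002 + 2*564) = 359765/(188002 + 1128) = 359765/189130 = 359765*(1/189130) = 71953/37826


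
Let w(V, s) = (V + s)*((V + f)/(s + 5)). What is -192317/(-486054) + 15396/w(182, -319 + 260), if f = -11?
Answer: -14816759825/378636066 ≈ -39.132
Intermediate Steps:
w(V, s) = (-11 + V)*(V + s)/(5 + s) (w(V, s) = (V + s)*((V - 11)/(s + 5)) = (V + s)*((-11 + V)/(5 + s)) = (-11 + V)*(V + s)/(5 + s))
-192317/(-486054) + 15396/w(182, -319 + 260) = -192317/(-486054) + 15396/(((182² - 11*182 - 11*(-319 + 260) + 182*(-319 + 260))/(5 + (-319 + 260)))) = -192317*(-1/486054) + 15396/(((33124 - 2002 - 11*(-59) + 182*(-59))/(5 - 59))) = 192317/486054 + 15396/(((33124 - 2002 + 649 - 10738)/(-54))) = 192317/486054 + 15396/((-1/54*21033)) = 192317/486054 + 15396/(-779/2) = 192317/486054 + 15396*(-2/779) = 192317/486054 - 30792/779 = -14816759825/378636066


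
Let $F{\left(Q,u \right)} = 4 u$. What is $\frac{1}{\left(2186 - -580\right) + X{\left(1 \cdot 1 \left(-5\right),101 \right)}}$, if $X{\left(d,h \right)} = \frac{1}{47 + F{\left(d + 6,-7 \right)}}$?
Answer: $\frac{19}{52555} \approx 0.00036153$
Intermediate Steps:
$X{\left(d,h \right)} = \frac{1}{19}$ ($X{\left(d,h \right)} = \frac{1}{47 + 4 \left(-7\right)} = \frac{1}{47 - 28} = \frac{1}{19}$)
$\frac{1}{\left(2186 - -580\right) + X{\left(1 \cdot 1 \left(-5\right),101 \right)}} = \frac{1}{\left(2186 - -580\right) + \frac{1}{19}} = \frac{1}{\left(2186 + 580\right) + \frac{1}{19}} = \frac{1}{2766 + \frac{1}{19}} = \frac{1}{\frac{52555}{19}} = \frac{19}{52555}$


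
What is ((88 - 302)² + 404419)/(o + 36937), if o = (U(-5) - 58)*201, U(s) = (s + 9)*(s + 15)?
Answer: 450215/33319 ≈ 13.512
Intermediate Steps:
U(s) = (9 + s)*(15 + s)
o = -3618 (o = ((135 + (-5)² + 24*(-5)) - 58)*201 = ((135 + 25 - 120) - 58)*201 = (40 - 58)*201 = -18*201 = -3618)
((88 - 302)² + 404419)/(o + 36937) = ((88 - 302)² + 404419)/(-3618 + 36937) = ((-214)² + 404419)/33319 = (45796 + 404419)*(1/33319) = 450215*(1/33319) = 450215/33319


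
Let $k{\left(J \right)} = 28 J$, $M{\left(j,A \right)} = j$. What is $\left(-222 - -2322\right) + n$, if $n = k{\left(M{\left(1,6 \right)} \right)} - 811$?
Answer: $1317$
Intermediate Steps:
$n = -783$ ($n = 28 \cdot 1 - 811 = 28 - 811 = -783$)
$\left(-222 - -2322\right) + n = \left(-222 - -2322\right) - 783 = \left(-222 + 2322\right) - 783 = 2100 - 783 = 1317$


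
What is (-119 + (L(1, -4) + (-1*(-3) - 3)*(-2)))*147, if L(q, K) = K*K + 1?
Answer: -14994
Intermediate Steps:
L(q, K) = 1 + K² (L(q, K) = K² + 1 = 1 + K²)
(-119 + (L(1, -4) + (-1*(-3) - 3)*(-2)))*147 = (-119 + ((1 + (-4)²) + (-1*(-3) - 3)*(-2)))*147 = (-119 + ((1 + 16) + (3 - 3)*(-2)))*147 = (-119 + (17 + 0*(-2)))*147 = (-119 + (17 + 0))*147 = (-119 + 17)*147 = -102*147 = -14994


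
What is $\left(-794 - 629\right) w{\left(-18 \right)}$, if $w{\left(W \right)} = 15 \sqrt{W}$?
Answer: $- 64035 i \sqrt{2} \approx - 90559.0 i$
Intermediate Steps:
$\left(-794 - 629\right) w{\left(-18 \right)} = \left(-794 - 629\right) 15 \sqrt{-18} = - 1423 \cdot 15 \cdot 3 i \sqrt{2} = - 1423 \cdot 45 i \sqrt{2} = - 64035 i \sqrt{2}$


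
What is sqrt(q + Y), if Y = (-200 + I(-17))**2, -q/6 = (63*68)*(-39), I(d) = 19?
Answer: sqrt(1035217) ≈ 1017.5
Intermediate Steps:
q = 1002456 (q = -6*63*68*(-39) = -25704*(-39) = -6*(-167076) = 1002456)
Y = 32761 (Y = (-200 + 19)**2 = (-181)**2 = 32761)
sqrt(q + Y) = sqrt(1002456 + 32761) = sqrt(1035217)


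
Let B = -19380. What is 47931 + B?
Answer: 28551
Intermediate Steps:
47931 + B = 47931 - 19380 = 28551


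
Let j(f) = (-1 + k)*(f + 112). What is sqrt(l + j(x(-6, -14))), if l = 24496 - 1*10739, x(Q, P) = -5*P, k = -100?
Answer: 5*I*sqrt(185) ≈ 68.007*I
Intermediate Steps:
l = 13757 (l = 24496 - 10739 = 13757)
j(f) = -11312 - 101*f (j(f) = (-1 - 100)*(f + 112) = -101*(112 + f) = -11312 - 101*f)
sqrt(l + j(x(-6, -14))) = sqrt(13757 + (-11312 - (-505)*(-14))) = sqrt(13757 + (-11312 - 101*70)) = sqrt(13757 + (-11312 - 7070)) = sqrt(13757 - 18382) = sqrt(-4625) = 5*I*sqrt(185)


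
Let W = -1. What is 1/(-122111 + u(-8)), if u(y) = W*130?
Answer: -1/122241 ≈ -8.1806e-6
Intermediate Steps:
u(y) = -130 (u(y) = -1*130 = -130)
1/(-122111 + u(-8)) = 1/(-122111 - 130) = 1/(-122241) = -1/122241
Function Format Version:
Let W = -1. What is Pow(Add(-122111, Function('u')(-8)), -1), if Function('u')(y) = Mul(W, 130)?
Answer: Rational(-1, 122241) ≈ -8.1806e-6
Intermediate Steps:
Function('u')(y) = -130 (Function('u')(y) = Mul(-1, 130) = -130)
Pow(Add(-122111, Function('u')(-8)), -1) = Pow(Add(-122111, -130), -1) = Pow(-122241, -1) = Rational(-1, 122241)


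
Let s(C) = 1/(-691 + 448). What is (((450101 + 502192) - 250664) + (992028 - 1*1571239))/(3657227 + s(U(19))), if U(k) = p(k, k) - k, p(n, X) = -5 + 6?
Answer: 14873787/444353080 ≈ 0.033473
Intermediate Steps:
p(n, X) = 1
U(k) = 1 - k
s(C) = -1/243 (s(C) = 1/(-243) = -1/243)
(((450101 + 502192) - 250664) + (992028 - 1*1571239))/(3657227 + s(U(19))) = (((450101 + 502192) - 250664) + (992028 - 1*1571239))/(3657227 - 1/243) = ((952293 - 250664) + (992028 - 1571239))/(888706160/243) = (701629 - 579211)*(243/888706160) = 122418*(243/888706160) = 14873787/444353080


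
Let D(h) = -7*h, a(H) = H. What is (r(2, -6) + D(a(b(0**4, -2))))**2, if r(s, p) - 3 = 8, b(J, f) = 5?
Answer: 576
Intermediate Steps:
r(s, p) = 11 (r(s, p) = 3 + 8 = 11)
(r(2, -6) + D(a(b(0**4, -2))))**2 = (11 - 7*5)**2 = (11 - 35)**2 = (-24)**2 = 576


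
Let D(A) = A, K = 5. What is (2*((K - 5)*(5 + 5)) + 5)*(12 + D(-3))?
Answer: 45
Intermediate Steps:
(2*((K - 5)*(5 + 5)) + 5)*(12 + D(-3)) = (2*((5 - 5)*(5 + 5)) + 5)*(12 - 3) = (2*(0*10) + 5)*9 = (2*0 + 5)*9 = (0 + 5)*9 = 5*9 = 45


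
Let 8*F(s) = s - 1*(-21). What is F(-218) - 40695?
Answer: -325757/8 ≈ -40720.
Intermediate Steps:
F(s) = 21/8 + s/8 (F(s) = (s - 1*(-21))/8 = (s + 21)/8 = (21 + s)/8 = 21/8 + s/8)
F(-218) - 40695 = (21/8 + (⅛)*(-218)) - 40695 = (21/8 - 109/4) - 40695 = -197/8 - 40695 = -325757/8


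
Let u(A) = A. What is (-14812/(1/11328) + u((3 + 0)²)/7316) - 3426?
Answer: -1227579162783/7316 ≈ -1.6779e+8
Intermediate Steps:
(-14812/(1/11328) + u((3 + 0)²)/7316) - 3426 = (-14812/(1/11328) + (3 + 0)²/7316) - 3426 = (-14812/1/11328 + 3²*(1/7316)) - 3426 = (-14812*11328 + 9*(1/7316)) - 3426 = (-167790336 + 9/7316) - 3426 = -1227554098167/7316 - 3426 = -1227579162783/7316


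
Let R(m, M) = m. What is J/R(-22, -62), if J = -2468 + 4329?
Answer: -1861/22 ≈ -84.591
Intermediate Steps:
J = 1861
J/R(-22, -62) = 1861/(-22) = 1861*(-1/22) = -1861/22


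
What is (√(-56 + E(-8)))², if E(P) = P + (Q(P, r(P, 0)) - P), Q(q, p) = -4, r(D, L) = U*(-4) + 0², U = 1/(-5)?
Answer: -60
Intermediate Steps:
U = -⅕ ≈ -0.20000
r(D, L) = ⅘ (r(D, L) = -⅕*(-4) + 0² = ⅘ + 0 = ⅘)
E(P) = -4 (E(P) = P + (-4 - P) = -4)
(√(-56 + E(-8)))² = (√(-56 - 4))² = (√(-60))² = (2*I*√15)² = -60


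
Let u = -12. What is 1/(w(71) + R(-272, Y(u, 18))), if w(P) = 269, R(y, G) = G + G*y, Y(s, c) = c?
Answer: -1/4609 ≈ -0.00021697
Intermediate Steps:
1/(w(71) + R(-272, Y(u, 18))) = 1/(269 + 18*(1 - 272)) = 1/(269 + 18*(-271)) = 1/(269 - 4878) = 1/(-4609) = -1/4609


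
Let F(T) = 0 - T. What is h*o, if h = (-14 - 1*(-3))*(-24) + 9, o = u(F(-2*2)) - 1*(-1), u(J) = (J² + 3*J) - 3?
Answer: 7098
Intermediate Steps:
F(T) = -T
u(J) = -3 + J² + 3*J
o = 26 (o = (-3 + (-(-2)*2)² + 3*(-(-2)*2)) - 1*(-1) = (-3 + (-1*(-4))² + 3*(-1*(-4))) + 1 = (-3 + 4² + 3*4) + 1 = (-3 + 16 + 12) + 1 = 25 + 1 = 26)
h = 273 (h = (-14 + 3)*(-24) + 9 = -11*(-24) + 9 = 264 + 9 = 273)
h*o = 273*26 = 7098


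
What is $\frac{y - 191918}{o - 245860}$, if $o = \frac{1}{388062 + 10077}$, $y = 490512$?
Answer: $- \frac{118881916566}{97886454539} \approx -1.2145$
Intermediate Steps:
$o = \frac{1}{398139} \approx 2.5117 \cdot 10^{-6}$
$\frac{y - 191918}{o - 245860} = \frac{490512 - 191918}{\frac{1}{398139} - 245860} = \frac{298594}{- \frac{97886454539}{398139}} = 298594 \left(- \frac{398139}{97886454539}\right) = - \frac{118881916566}{97886454539}$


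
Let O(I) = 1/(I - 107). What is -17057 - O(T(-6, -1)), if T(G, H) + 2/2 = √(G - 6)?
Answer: -16596452/973 + I*√3/5838 ≈ -17057.0 + 0.00029669*I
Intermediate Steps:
T(G, H) = -1 + √(-6 + G) (T(G, H) = -1 + √(G - 6) = -1 + √(-6 + G))
O(I) = 1/(-107 + I)
-17057 - O(T(-6, -1)) = -17057 - 1/(-107 + (-1 + √(-6 - 6))) = -17057 - 1/(-107 + (-1 + √(-12))) = -17057 - 1/(-107 + (-1 + 2*I*√3)) = -17057 - 1/(-108 + 2*I*√3)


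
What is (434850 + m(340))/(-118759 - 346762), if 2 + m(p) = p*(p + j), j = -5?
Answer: -548748/465521 ≈ -1.1788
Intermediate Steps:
m(p) = -2 + p*(-5 + p) (m(p) = -2 + p*(p - 5) = -2 + p*(-5 + p))
(434850 + m(340))/(-118759 - 346762) = (434850 + (-2 + 340² - 5*340))/(-118759 - 346762) = (434850 + (-2 + 115600 - 1700))/(-465521) = (434850 + 113898)*(-1/465521) = 548748*(-1/465521) = -548748/465521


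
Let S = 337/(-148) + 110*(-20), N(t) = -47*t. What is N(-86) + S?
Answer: 272279/148 ≈ 1839.7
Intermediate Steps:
S = -325937/148 (S = 337*(-1/148) - 2200 = -337/148 - 2200 = -325937/148 ≈ -2202.3)
N(-86) + S = -47*(-86) - 325937/148 = 4042 - 325937/148 = 272279/148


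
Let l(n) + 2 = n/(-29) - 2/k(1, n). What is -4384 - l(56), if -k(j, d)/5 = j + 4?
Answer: -3175608/725 ≈ -4380.1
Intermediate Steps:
k(j, d) = -20 - 5*j (k(j, d) = -5*(j + 4) = -5*(4 + j) = -20 - 5*j)
l(n) = -48/25 - n/29 (l(n) = -2 + (n/(-29) - 2/(-20 - 5*1)) = -2 + (n*(-1/29) - 2/(-20 - 5)) = -2 + (-n/29 - 2/(-25)) = -2 + (-n/29 - 2*(-1/25)) = -2 + (-n/29 + 2/25) = -2 + (2/25 - n/29) = -48/25 - n/29)
-4384 - l(56) = -4384 - (-48/25 - 1/29*56) = -4384 - (-48/25 - 56/29) = -4384 - 1*(-2792/725) = -4384 + 2792/725 = -3175608/725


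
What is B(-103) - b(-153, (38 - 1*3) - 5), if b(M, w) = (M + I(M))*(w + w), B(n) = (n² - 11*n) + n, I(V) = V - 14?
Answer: 30839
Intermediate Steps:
I(V) = -14 + V
B(n) = n² - 10*n
b(M, w) = 2*w*(-14 + 2*M) (b(M, w) = (M + (-14 + M))*(w + w) = (-14 + 2*M)*(2*w) = 2*w*(-14 + 2*M))
B(-103) - b(-153, (38 - 1*3) - 5) = -103*(-10 - 103) - 4*((38 - 1*3) - 5)*(-7 - 153) = -103*(-113) - 4*((38 - 3) - 5)*(-160) = 11639 - 4*(35 - 5)*(-160) = 11639 - 4*30*(-160) = 11639 - 1*(-19200) = 11639 + 19200 = 30839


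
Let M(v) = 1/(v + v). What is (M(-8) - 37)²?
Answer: 351649/256 ≈ 1373.6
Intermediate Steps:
M(v) = 1/(2*v)
(M(-8) - 37)² = ((½)/(-8) - 37)² = ((½)*(-⅛) - 37)² = (-1/16 - 37)² = (-593/16)² = 351649/256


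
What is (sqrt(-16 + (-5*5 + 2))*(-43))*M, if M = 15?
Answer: -645*I*sqrt(39) ≈ -4028.0*I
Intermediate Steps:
(sqrt(-16 + (-5*5 + 2))*(-43))*M = (sqrt(-16 + (-5*5 + 2))*(-43))*15 = (sqrt(-16 + (-25 + 2))*(-43))*15 = (sqrt(-16 - 23)*(-43))*15 = (sqrt(-39)*(-43))*15 = ((I*sqrt(39))*(-43))*15 = -43*I*sqrt(39)*15 = -645*I*sqrt(39)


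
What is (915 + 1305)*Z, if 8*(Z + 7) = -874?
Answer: -258075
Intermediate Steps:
Z = -465/4 (Z = -7 + (⅛)*(-874) = -7 - 437/4 = -465/4 ≈ -116.25)
(915 + 1305)*Z = (915 + 1305)*(-465/4) = 2220*(-465/4) = -258075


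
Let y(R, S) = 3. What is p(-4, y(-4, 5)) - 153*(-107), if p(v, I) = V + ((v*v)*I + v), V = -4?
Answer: 16411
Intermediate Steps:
p(v, I) = -4 + v + I*v**2 (p(v, I) = -4 + ((v*v)*I + v) = -4 + (v**2*I + v) = -4 + (I*v**2 + v) = -4 + (v + I*v**2) = -4 + v + I*v**2)
p(-4, y(-4, 5)) - 153*(-107) = (-4 - 4 + 3*(-4)**2) - 153*(-107) = (-4 - 4 + 3*16) + 16371 = (-4 - 4 + 48) + 16371 = 40 + 16371 = 16411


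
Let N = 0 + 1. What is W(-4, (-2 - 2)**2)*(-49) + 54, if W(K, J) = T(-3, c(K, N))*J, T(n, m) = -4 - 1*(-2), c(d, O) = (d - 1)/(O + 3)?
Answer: 1622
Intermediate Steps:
N = 1
c(d, O) = (-1 + d)/(3 + O)
T(n, m) = -2 (T(n, m) = -4 + 2 = -2)
W(K, J) = -2*J
W(-4, (-2 - 2)**2)*(-49) + 54 = -2*(-2 - 2)**2*(-49) + 54 = -2*(-4)**2*(-49) + 54 = -2*16*(-49) + 54 = -32*(-49) + 54 = 1568 + 54 = 1622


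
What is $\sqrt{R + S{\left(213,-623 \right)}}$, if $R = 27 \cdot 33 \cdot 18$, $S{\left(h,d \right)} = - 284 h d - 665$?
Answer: $\sqrt{37701889} \approx 6140.2$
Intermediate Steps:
$S{\left(h,d \right)} = -665 - 284 d h$ ($S{\left(h,d \right)} = - 284 d h - 665 = -665 - 284 d h$)
$R = 16038$ ($R = 891 \cdot 18 = 16038$)
$\sqrt{R + S{\left(213,-623 \right)}} = \sqrt{16038 - \left(665 - 37686516\right)} = \sqrt{16038 + \left(-665 + 37686516\right)} = \sqrt{16038 + 37685851} = \sqrt{37701889}$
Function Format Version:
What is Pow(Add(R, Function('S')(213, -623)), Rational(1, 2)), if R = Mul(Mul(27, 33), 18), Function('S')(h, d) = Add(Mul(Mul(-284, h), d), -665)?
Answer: Pow(37701889, Rational(1, 2)) ≈ 6140.2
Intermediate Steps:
Function('S')(h, d) = Add(-665, Mul(-284, d, h)) (Function('S')(h, d) = Add(Mul(-284, d, h), -665) = Add(-665, Mul(-284, d, h)))
R = 16038 (R = Mul(891, 18) = 16038)
Pow(Add(R, Function('S')(213, -623)), Rational(1, 2)) = Pow(Add(16038, Add(-665, Mul(-284, -623, 213))), Rational(1, 2)) = Pow(Add(16038, Add(-665, 37686516)), Rational(1, 2)) = Pow(Add(16038, 37685851), Rational(1, 2)) = Pow(37701889, Rational(1, 2))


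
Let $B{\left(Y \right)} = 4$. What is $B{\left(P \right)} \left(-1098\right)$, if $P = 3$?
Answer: $-4392$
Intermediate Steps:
$B{\left(P \right)} \left(-1098\right) = 4 \left(-1098\right) = -4392$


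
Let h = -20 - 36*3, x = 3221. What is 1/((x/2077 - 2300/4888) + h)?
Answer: -2538094/322134245 ≈ -0.0078790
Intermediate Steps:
h = -128 (h = -20 - 108 = -128)
1/((x/2077 - 2300/4888) + h) = 1/((3221/2077 - 2300/4888) - 128) = 1/((3221*(1/2077) - 2300*1/4888) - 128) = 1/((3221/2077 - 575/1222) - 128) = 1/(2741787/2538094 - 128) = 1/(-322134245/2538094) = -2538094/322134245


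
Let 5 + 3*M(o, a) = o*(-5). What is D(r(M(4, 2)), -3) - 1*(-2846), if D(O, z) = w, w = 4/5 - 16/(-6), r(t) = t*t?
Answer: 42742/15 ≈ 2849.5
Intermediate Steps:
M(o, a) = -5/3 - 5*o/3 (M(o, a) = -5/3 + (o*(-5))/3 = -5/3 + (-5*o)/3 = -5/3 - 5*o/3)
r(t) = t**2
w = 52/15 (w = 4*(1/5) - 16*(-1/6) = 4/5 + 8/3 = 52/15 ≈ 3.4667)
D(O, z) = 52/15
D(r(M(4, 2)), -3) - 1*(-2846) = 52/15 - 1*(-2846) = 52/15 + 2846 = 42742/15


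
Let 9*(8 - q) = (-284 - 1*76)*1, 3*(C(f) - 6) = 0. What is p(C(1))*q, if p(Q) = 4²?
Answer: 768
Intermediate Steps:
C(f) = 6 (C(f) = 6 + (⅓)*0 = 6 + 0 = 6)
q = 48 (q = 8 - (-284 - 1*76)/9 = 8 - (-284 - 76)/9 = 8 - (-40) = 8 - ⅑*(-360) = 8 + 40 = 48)
p(Q) = 16
p(C(1))*q = 16*48 = 768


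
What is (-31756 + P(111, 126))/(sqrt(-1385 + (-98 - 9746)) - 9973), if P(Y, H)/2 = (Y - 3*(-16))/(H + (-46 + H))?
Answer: 32618780857/10245611674 + 3270709*I*sqrt(11229)/10245611674 ≈ 3.1837 + 0.033828*I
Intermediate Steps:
P(Y, H) = 2*(48 + Y)/(-46 + 2*H) (P(Y, H) = 2*((Y - 3*(-16))/(H + (-46 + H))) = 2*((Y + 48)/(-46 + 2*H)) = 2*((48 + Y)/(-46 + 2*H)) = 2*(48 + Y)/(-46 + 2*H))
(-31756 + P(111, 126))/(sqrt(-1385 + (-98 - 9746)) - 9973) = (-31756 + (48 + 111)/(-23 + 126))/(sqrt(-1385 + (-98 - 9746)) - 9973) = (-31756 + 159/103)/(sqrt(-1385 - 9844) - 9973) = (-31756 + (1/103)*159)/(sqrt(-11229) - 9973) = (-31756 + 159/103)/(I*sqrt(11229) - 9973) = -3270709/(103*(-9973 + I*sqrt(11229)))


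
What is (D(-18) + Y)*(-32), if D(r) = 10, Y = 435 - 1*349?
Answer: -3072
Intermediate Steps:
Y = 86 (Y = 435 - 349 = 86)
(D(-18) + Y)*(-32) = (10 + 86)*(-32) = 96*(-32) = -3072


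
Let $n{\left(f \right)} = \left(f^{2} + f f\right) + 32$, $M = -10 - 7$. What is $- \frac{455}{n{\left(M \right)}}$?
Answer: $- \frac{91}{122} \approx -0.7459$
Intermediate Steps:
$M = -17$ ($M = -10 - 7 = -17$)
$n{\left(f \right)} = 32 + 2 f^{2}$ ($n{\left(f \right)} = \left(f^{2} + f^{2}\right) + 32 = 2 f^{2} + 32 = 32 + 2 f^{2}$)
$- \frac{455}{n{\left(M \right)}} = - \frac{455}{32 + 2 \left(-17\right)^{2}} = - \frac{455}{32 + 2 \cdot 289} = - \frac{455}{32 + 578} = - \frac{455}{610} = \left(-455\right) \frac{1}{610} = - \frac{91}{122}$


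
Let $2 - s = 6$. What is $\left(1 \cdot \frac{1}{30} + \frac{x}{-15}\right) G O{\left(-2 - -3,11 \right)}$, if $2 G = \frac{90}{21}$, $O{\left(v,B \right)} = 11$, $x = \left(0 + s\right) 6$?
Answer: $\frac{77}{2} \approx 38.5$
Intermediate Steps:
$s = -4$ ($s = 2 - 6 = -4$)
$x = -24$ ($x = \left(0 - 4\right) 6 = \left(-4\right) 6 = -24$)
$G = \frac{15}{7}$ ($G = \frac{90 \cdot \frac{1}{21}}{2} = \frac{1}{2} \cdot \frac{30}{7} = \frac{15}{7} \approx 2.1429$)
$\left(1 \cdot \frac{1}{30} + \frac{x}{-15}\right) G O{\left(-2 - -3,11 \right)} = \left(1 \cdot \frac{1}{30} - \frac{24}{-15}\right) \frac{15}{7} \cdot 11 = \left(1 \cdot \frac{1}{30} - - \frac{8}{5}\right) \frac{15}{7} \cdot 11 = \left(\frac{1}{30} + \frac{8}{5}\right) \frac{15}{7} \cdot 11 = \frac{49}{30} \cdot \frac{15}{7} \cdot 11 = \frac{7}{2} \cdot 11 = \frac{77}{2}$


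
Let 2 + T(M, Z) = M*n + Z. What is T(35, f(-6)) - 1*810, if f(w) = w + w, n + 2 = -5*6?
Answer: -1944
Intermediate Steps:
n = -32 (n = -2 - 5*6 = -2 - 30 = -32)
f(w) = 2*w
T(M, Z) = -2 + Z - 32*M (T(M, Z) = -2 + (M*(-32) + Z) = -2 + (-32*M + Z) = -2 + (Z - 32*M) = -2 + Z - 32*M)
T(35, f(-6)) - 1*810 = (-2 + 2*(-6) - 32*35) - 1*810 = (-2 - 12 - 1120) - 810 = -1134 - 810 = -1944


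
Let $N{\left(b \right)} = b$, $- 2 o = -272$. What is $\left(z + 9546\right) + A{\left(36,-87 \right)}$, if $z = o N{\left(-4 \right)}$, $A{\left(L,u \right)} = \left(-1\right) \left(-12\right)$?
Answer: $9014$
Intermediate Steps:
$o = 136$ ($o = \left(- \frac{1}{2}\right) \left(-272\right) = 136$)
$A{\left(L,u \right)} = 12$
$z = -544$ ($z = 136 \left(-4\right) = -544$)
$\left(z + 9546\right) + A{\left(36,-87 \right)} = \left(-544 + 9546\right) + 12 = 9002 + 12 = 9014$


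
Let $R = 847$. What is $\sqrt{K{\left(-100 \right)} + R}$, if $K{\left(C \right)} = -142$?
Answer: $\sqrt{705} \approx 26.552$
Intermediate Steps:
$\sqrt{K{\left(-100 \right)} + R} = \sqrt{-142 + 847} = \sqrt{705}$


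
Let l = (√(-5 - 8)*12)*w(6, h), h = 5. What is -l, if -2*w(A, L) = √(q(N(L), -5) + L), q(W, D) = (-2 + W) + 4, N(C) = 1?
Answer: 12*I*√26 ≈ 61.188*I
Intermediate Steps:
q(W, D) = 2 + W
w(A, L) = -√(3 + L)/2 (w(A, L) = -√((2 + 1) + L)/2 = -√(3 + L)/2)
l = -12*I*√26 (l = (√(-5 - 8)*12)*(-√(3 + 5)/2) = (√(-13)*12)*(-√2) = ((I*√13)*12)*(-√2) = (12*I*√13)*(-√2) = -12*I*√26 ≈ -61.188*I)
-l = -(-12)*I*√26 = 12*I*√26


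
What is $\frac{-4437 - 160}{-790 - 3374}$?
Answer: $\frac{4597}{4164} \approx 1.104$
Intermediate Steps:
$\frac{-4437 - 160}{-790 - 3374} = - \frac{4597}{-790 - 3374} = - \frac{4597}{-4164} = \left(-4597\right) \left(- \frac{1}{4164}\right) = \frac{4597}{4164}$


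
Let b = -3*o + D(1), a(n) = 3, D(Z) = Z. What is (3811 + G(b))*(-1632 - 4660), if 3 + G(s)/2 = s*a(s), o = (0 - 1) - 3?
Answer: -24431836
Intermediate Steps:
o = -4 (o = -1 - 3 = -4)
b = 13 (b = -3*(-4) + 1 = 12 + 1 = 13)
G(s) = -6 + 6*s (G(s) = -6 + 2*(s*3) = -6 + 2*(3*s) = -6 + 6*s)
(3811 + G(b))*(-1632 - 4660) = (3811 + (-6 + 6*13))*(-1632 - 4660) = (3811 + (-6 + 78))*(-6292) = (3811 + 72)*(-6292) = 3883*(-6292) = -24431836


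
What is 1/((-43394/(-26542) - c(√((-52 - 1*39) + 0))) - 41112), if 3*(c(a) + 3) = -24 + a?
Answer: -65145574832886/2677441779544585615 + 528358323*I*√91/2677441779544585615 ≈ -2.4331e-5 + 1.8825e-9*I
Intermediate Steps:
c(a) = -11 + a/3 (c(a) = -3 + (-24 + a)/3 = -3 + (-8 + a/3) = -11 + a/3)
1/((-43394/(-26542) - c(√((-52 - 1*39) + 0))) - 41112) = 1/((-43394/(-26542) - (-11 + √((-52 - 1*39) + 0)/3)) - 41112) = 1/((-43394*(-1/26542) - (-11 + √((-52 - 39) + 0)/3)) - 41112) = 1/((21697/13271 - (-11 + √(-91 + 0)/3)) - 41112) = 1/((21697/13271 - (-11 + √(-91)/3)) - 41112) = 1/((21697/13271 - (-11 + (I*√91)/3)) - 41112) = 1/((21697/13271 - (-11 + I*√91/3)) - 41112) = 1/((21697/13271 + (11 - I*√91/3)) - 41112) = 1/((167678/13271 - I*√91/3) - 41112) = 1/(-545429674/13271 - I*√91/3)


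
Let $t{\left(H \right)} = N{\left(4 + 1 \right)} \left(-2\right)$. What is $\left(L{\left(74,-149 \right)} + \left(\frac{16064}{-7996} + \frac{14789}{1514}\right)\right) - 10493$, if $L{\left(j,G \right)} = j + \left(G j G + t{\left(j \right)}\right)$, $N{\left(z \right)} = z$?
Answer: $\frac{4940595421257}{3026486} \approx 1.6325 \cdot 10^{6}$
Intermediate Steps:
$t{\left(H \right)} = -10$ ($t{\left(H \right)} = \left(4 + 1\right) \left(-2\right) = 5 \left(-2\right) = -10$)
$L{\left(j,G \right)} = -10 + j + j G^{2}$ ($L{\left(j,G \right)} = j + \left(G j G - 10\right) = j + \left(j G^{2} - 10\right) = j + \left(-10 + j G^{2}\right) = -10 + j + j G^{2}$)
$\left(L{\left(74,-149 \right)} + \left(\frac{16064}{-7996} + \frac{14789}{1514}\right)\right) - 10493 = \left(\left(-10 + 74 + 74 \left(-149\right)^{2}\right) + \left(\frac{16064}{-7996} + \frac{14789}{1514}\right)\right) - 10493 = \left(\left(-10 + 74 + 74 \cdot 22201\right) + \left(16064 \left(- \frac{1}{7996}\right) + 14789 \cdot \frac{1}{1514}\right)\right) - 10493 = \left(\left(-10 + 74 + 1642874\right) + \left(- \frac{4016}{1999} + \frac{14789}{1514}\right)\right) - 10493 = \left(1642938 + \frac{23482987}{3026486}\right) - 10493 = \frac{4972352338855}{3026486} - 10493 = \frac{4940595421257}{3026486}$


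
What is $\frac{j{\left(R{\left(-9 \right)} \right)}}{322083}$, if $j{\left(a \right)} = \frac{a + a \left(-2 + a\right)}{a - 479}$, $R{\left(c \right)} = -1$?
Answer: $- \frac{1}{77299920} \approx -1.2937 \cdot 10^{-8}$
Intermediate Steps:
$j{\left(a \right)} = \frac{a + a \left(-2 + a\right)}{-479 + a}$
$\frac{j{\left(R{\left(-9 \right)} \right)}}{322083} = \frac{\left(-1\right) \frac{1}{-479 - 1} \left(-1 - 1\right)}{322083} = \left(-1\right) \frac{1}{-480} \left(-2\right) \frac{1}{322083} = \left(-1\right) \left(- \frac{1}{480}\right) \left(-2\right) \frac{1}{322083} = \left(- \frac{1}{240}\right) \frac{1}{322083} = - \frac{1}{77299920}$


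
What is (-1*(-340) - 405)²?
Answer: 4225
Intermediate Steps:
(-1*(-340) - 405)² = (340 - 405)² = (-65)² = 4225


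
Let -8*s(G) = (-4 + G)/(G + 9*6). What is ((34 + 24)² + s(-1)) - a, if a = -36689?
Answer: 16982477/424 ≈ 40053.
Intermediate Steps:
s(G) = -(-4 + G)/(8*(54 + G)) (s(G) = -(-4 + G)/(8*(G + 9*6)) = -(-4 + G)/(8*(G + 54)) = -(-4 + G)/(8*(54 + G)))
((34 + 24)² + s(-1)) - a = ((34 + 24)² + (4 - 1*(-1))/(8*(54 - 1))) - 1*(-36689) = (58² + (⅛)*(4 + 1)/53) + 36689 = (3364 + (⅛)*(1/53)*5) + 36689 = (3364 + 5/424) + 36689 = 1426341/424 + 36689 = 16982477/424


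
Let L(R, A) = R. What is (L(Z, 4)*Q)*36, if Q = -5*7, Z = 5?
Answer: -6300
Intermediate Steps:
Q = -35
(L(Z, 4)*Q)*36 = (5*(-35))*36 = -175*36 = -6300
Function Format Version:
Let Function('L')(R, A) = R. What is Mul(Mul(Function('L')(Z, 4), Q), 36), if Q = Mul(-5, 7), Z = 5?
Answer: -6300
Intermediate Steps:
Q = -35
Mul(Mul(Function('L')(Z, 4), Q), 36) = Mul(Mul(5, -35), 36) = Mul(-175, 36) = -6300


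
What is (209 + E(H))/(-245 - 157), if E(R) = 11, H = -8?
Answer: -110/201 ≈ -0.54726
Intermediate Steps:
(209 + E(H))/(-245 - 157) = (209 + 11)/(-245 - 157) = 220/(-402) = 220*(-1/402) = -110/201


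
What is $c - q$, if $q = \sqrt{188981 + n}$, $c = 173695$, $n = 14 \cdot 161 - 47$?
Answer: $173695 - 2 \sqrt{47797} \approx 1.7326 \cdot 10^{5}$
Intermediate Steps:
$n = 2207$ ($n = 2254 - 47 = 2207$)
$q = 2 \sqrt{47797}$ ($q = \sqrt{188981 + 2207} = \sqrt{191188} = 2 \sqrt{47797} \approx 437.25$)
$c - q = 173695 - 2 \sqrt{47797}$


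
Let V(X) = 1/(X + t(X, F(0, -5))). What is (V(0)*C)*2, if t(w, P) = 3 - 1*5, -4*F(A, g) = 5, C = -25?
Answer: 25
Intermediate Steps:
F(A, g) = -5/4 (F(A, g) = -1/4*5 = -5/4)
t(w, P) = -2 (t(w, P) = 3 - 5 = -2)
V(X) = 1/(-2 + X) (V(X) = 1/(X - 2) = 1/(-2 + X))
(V(0)*C)*2 = (-25/(-2 + 0))*2 = (-25/(-2))*2 = -1/2*(-25)*2 = (25/2)*2 = 25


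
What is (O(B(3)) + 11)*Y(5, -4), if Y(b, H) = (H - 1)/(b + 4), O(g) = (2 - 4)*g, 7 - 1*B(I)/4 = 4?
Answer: 65/9 ≈ 7.2222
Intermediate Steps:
B(I) = 12 (B(I) = 28 - 4*4 = 28 - 16 = 12)
O(g) = -2*g
Y(b, H) = (-1 + H)/(4 + b)
(O(B(3)) + 11)*Y(5, -4) = (-2*12 + 11)*((-1 - 4)/(4 + 5)) = (-24 + 11)*(-5/9) = -13*(-5)/9 = -13*(-5/9) = 65/9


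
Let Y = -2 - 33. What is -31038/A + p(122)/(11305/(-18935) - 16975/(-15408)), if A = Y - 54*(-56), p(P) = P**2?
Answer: 52958800092810/1796257057 ≈ 29483.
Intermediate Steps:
Y = -35
A = 2989 (A = -35 - 54*(-56) = -35 + 3024 = 2989)
-31038/A + p(122)/(11305/(-18935) - 16975/(-15408)) = -31038/2989 + 122**2/(11305/(-18935) - 16975/(-15408)) = -31038*1/2989 + 14884/(11305*(-1/18935) - 16975*(-1/15408)) = -4434/427 + 14884/(-323/541 + 16975/15408) = -4434/427 + 14884/(4206691/8335728) = -4434/427 + 14884*(8335728/4206691) = -4434/427 + 124068975552/4206691 = 52958800092810/1796257057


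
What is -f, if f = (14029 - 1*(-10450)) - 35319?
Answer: 10840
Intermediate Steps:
f = -10840 (f = (14029 + 10450) - 35319 = 24479 - 35319 = -10840)
-f = -1*(-10840) = 10840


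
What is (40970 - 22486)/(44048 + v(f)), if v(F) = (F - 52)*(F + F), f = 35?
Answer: 9242/21429 ≈ 0.43128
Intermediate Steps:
v(F) = 2*F*(-52 + F) (v(F) = (-52 + F)*(2*F) = 2*F*(-52 + F))
(40970 - 22486)/(44048 + v(f)) = (40970 - 22486)/(44048 + 2*35*(-52 + 35)) = 18484/(44048 + 2*35*(-17)) = 18484/(44048 - 1190) = 18484/42858 = 18484*(1/42858) = 9242/21429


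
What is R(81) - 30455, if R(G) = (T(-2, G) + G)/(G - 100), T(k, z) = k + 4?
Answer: -578728/19 ≈ -30459.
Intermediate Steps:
T(k, z) = 4 + k
R(G) = (2 + G)/(-100 + G) (R(G) = ((4 - 2) + G)/(G - 100) = (2 + G)/(-100 + G))
R(81) - 30455 = (2 + 81)/(-100 + 81) - 30455 = 83/(-19) - 30455 = -1/19*83 - 30455 = -83/19 - 30455 = -578728/19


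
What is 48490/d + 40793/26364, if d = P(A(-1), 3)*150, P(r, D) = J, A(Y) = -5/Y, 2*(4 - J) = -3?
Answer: 87469639/1450020 ≈ 60.323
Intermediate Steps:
J = 11/2 (J = 4 - ½*(-3) = 4 + 3/2 = 11/2 ≈ 5.5000)
P(r, D) = 11/2
d = 825 (d = (11/2)*150 = 825)
48490/d + 40793/26364 = 48490/825 + 40793/26364 = 48490*(1/825) + 40793*(1/26364) = 9698/165 + 40793/26364 = 87469639/1450020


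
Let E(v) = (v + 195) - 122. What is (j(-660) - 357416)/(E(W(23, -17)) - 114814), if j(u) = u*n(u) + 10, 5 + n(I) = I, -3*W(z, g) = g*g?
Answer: -17463/24608 ≈ -0.70965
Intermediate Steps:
W(z, g) = -g**2/3 (W(z, g) = -g*g/3 = -g**2/3)
E(v) = 73 + v (E(v) = (195 + v) - 122 = 73 + v)
n(I) = -5 + I
j(u) = 10 + u*(-5 + u) (j(u) = u*(-5 + u) + 10 = 10 + u*(-5 + u))
(j(-660) - 357416)/(E(W(23, -17)) - 114814) = ((10 - 660*(-5 - 660)) - 357416)/((73 - 1/3*(-17)**2) - 114814) = ((10 - 660*(-665)) - 357416)/((73 - 1/3*289) - 114814) = ((10 + 438900) - 357416)/((73 - 289/3) - 114814) = (438910 - 357416)/(-70/3 - 114814) = 81494/(-344512/3) = 81494*(-3/344512) = -17463/24608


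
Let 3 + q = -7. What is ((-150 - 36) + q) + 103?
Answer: -93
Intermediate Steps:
q = -10 (q = -3 - 7 = -10)
((-150 - 36) + q) + 103 = ((-150 - 36) - 10) + 103 = (-186 - 10) + 103 = -196 + 103 = -93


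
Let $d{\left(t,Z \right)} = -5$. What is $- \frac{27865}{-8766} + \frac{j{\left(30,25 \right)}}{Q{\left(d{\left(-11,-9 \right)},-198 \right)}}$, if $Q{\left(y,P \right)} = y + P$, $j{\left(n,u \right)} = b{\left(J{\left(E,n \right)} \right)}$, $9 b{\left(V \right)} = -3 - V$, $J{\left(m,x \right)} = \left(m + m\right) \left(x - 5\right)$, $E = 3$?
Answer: $\frac{5805617}{1779498} \approx 3.2625$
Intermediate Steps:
$J{\left(m,x \right)} = 2 m \left(-5 + x\right)$
$b{\left(V \right)} = - \frac{1}{3} - \frac{V}{9}$ ($b{\left(V \right)} = \frac{-3 - V}{9} = - \frac{1}{3} - \frac{V}{9}$)
$j{\left(n,u \right)} = 3 - \frac{2 n}{3}$ ($j{\left(n,u \right)} = - \frac{1}{3} - \frac{2 \cdot 3 \left(-5 + n\right)}{9} = - \frac{1}{3} - \frac{-30 + 6 n}{9} = - \frac{1}{3} - \left(- \frac{10}{3} + \frac{2 n}{3}\right) = 3 - \frac{2 n}{3}$)
$Q{\left(y,P \right)} = P + y$
$- \frac{27865}{-8766} + \frac{j{\left(30,25 \right)}}{Q{\left(d{\left(-11,-9 \right)},-198 \right)}} = - \frac{27865}{-8766} + \frac{3 - 20}{-198 - 5} = \left(-27865\right) \left(- \frac{1}{8766}\right) + \frac{3 - 20}{-203} = \frac{27865}{8766} - - \frac{17}{203} = \frac{27865}{8766} + \frac{17}{203} = \frac{5805617}{1779498}$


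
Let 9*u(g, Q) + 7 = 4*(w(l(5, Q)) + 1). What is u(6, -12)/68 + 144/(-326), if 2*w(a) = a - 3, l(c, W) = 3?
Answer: -14851/33252 ≈ -0.44662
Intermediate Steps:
w(a) = -3/2 + a/2 (w(a) = (a - 3)/2 = (-3 + a)/2 = -3/2 + a/2)
u(g, Q) = -1/3 (u(g, Q) = -7/9 + (4*((-3/2 + (1/2)*3) + 1))/9 = -7/9 + (4*((-3/2 + 3/2) + 1))/9 = -7/9 + (4*(0 + 1))/9 = -7/9 + (4*1)/9 = -7/9 + (1/9)*4 = -7/9 + 4/9 = -1/3)
u(6, -12)/68 + 144/(-326) = -1/3/68 + 144/(-326) = -1/3*1/68 + 144*(-1/326) = -1/204 - 72/163 = -14851/33252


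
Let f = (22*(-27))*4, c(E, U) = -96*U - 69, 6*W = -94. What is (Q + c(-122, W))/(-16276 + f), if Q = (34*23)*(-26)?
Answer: 18897/18652 ≈ 1.0131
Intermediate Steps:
W = -47/3 (W = (⅙)*(-94) = -47/3 ≈ -15.667)
c(E, U) = -69 - 96*U
f = -2376 (f = -594*4 = -2376)
Q = -20332 (Q = 782*(-26) = -20332)
(Q + c(-122, W))/(-16276 + f) = (-20332 + (-69 - 96*(-47/3)))/(-16276 - 2376) = (-20332 + (-69 + 1504))/(-18652) = (-20332 + 1435)*(-1/18652) = -18897*(-1/18652) = 18897/18652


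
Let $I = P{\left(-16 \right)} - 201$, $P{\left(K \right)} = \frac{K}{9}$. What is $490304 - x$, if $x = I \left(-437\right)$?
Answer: $\frac{3615211}{9} \approx 4.0169 \cdot 10^{5}$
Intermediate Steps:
$P{\left(K \right)} = \frac{K}{9}$ ($P{\left(K \right)} = K \frac{1}{9} = \frac{K}{9}$)
$I = - \frac{1825}{9}$ ($I = \frac{1}{9} \left(-16\right) - 201 = - \frac{16}{9} - 201 = - \frac{1825}{9} \approx -202.78$)
$x = \frac{797525}{9}$ ($x = \left(- \frac{1825}{9}\right) \left(-437\right) = \frac{797525}{9} \approx 88614.0$)
$490304 - x = 490304 - \frac{797525}{9} = \frac{3615211}{9}$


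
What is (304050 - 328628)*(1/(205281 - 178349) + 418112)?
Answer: -138381419819265/13466 ≈ -1.0276e+10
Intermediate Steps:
(304050 - 328628)*(1/(205281 - 178349) + 418112) = -24578*(1/26932 + 418112) = -24578*11260592385/26932 = -138381419819265/13466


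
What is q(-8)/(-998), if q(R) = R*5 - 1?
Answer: 41/998 ≈ 0.041082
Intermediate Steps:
q(R) = -1 + 5*R (q(R) = 5*R - 1 = -1 + 5*R)
q(-8)/(-998) = (-1 + 5*(-8))/(-998) = (-1 - 40)*(-1/998) = -41*(-1/998) = 41/998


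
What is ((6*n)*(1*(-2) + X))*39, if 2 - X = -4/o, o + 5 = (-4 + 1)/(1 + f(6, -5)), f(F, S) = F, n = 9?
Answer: -29484/19 ≈ -1551.8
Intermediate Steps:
o = -38/7 (o = -5 + (-4 + 1)/(1 + 6) = -5 - 3/7 = -38/7 ≈ -5.4286)
X = 24/19 (X = 2 - (-4)/(-38/7) = 2 - (-4)*(-7)/38 = 2 - 1*14/19 = 2 - 14/19 = 24/19 ≈ 1.2632)
((6*n)*(1*(-2) + X))*39 = ((6*9)*(1*(-2) + 24/19))*39 = (54*(-2 + 24/19))*39 = (54*(-14/19))*39 = -756/19*39 = -29484/19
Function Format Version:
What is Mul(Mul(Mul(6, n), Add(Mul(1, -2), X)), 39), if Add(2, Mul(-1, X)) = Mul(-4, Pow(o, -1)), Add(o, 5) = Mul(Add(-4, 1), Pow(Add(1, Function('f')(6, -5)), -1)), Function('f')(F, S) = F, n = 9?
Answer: Rational(-29484, 19) ≈ -1551.8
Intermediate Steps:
o = Rational(-38, 7) (o = Add(-5, Mul(Add(-4, 1), Pow(Add(1, 6), -1))) = Add(-5, Mul(-3, Pow(7, -1))) = Add(-5, Mul(-3, Rational(1, 7))) = Add(-5, Rational(-3, 7)) = Rational(-38, 7) ≈ -5.4286)
X = Rational(24, 19) (X = Add(2, Mul(-1, Mul(-4, Pow(Rational(-38, 7), -1)))) = Add(2, Mul(-1, Mul(-4, Rational(-7, 38)))) = Add(2, Mul(-1, Rational(14, 19))) = Add(2, Rational(-14, 19)) = Rational(24, 19) ≈ 1.2632)
Mul(Mul(Mul(6, n), Add(Mul(1, -2), X)), 39) = Mul(Mul(Mul(6, 9), Add(Mul(1, -2), Rational(24, 19))), 39) = Mul(Mul(54, Add(-2, Rational(24, 19))), 39) = Mul(Mul(54, Rational(-14, 19)), 39) = Mul(Rational(-756, 19), 39) = Rational(-29484, 19)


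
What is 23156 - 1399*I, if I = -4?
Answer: 28752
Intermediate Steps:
23156 - 1399*I = 23156 - 1399*(-4) = 23156 + 5596 = 28752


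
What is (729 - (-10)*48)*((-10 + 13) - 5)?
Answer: -2418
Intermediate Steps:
(729 - (-10)*48)*((-10 + 13) - 5) = (729 - 1*(-480))*(3 - 5) = (729 + 480)*(-2) = 1209*(-2) = -2418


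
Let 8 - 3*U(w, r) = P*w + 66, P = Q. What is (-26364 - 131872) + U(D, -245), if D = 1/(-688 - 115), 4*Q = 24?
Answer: -381237092/2409 ≈ -1.5826e+5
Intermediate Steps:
Q = 6 (Q = (1/4)*24 = 6)
P = 6
D = -1/803 (D = 1/(-803) = -1/803 ≈ -0.0012453)
U(w, r) = -58/3 - 2*w (U(w, r) = 8/3 - (6*w + 66)/3 = 8/3 - (66 + 6*w)/3 = 8/3 + (-22 - 2*w) = -58/3 - 2*w)
(-26364 - 131872) + U(D, -245) = (-26364 - 131872) + (-58/3 - 2*(-1/803)) = -158236 + (-58/3 + 2/803) = -158236 - 46568/2409 = -381237092/2409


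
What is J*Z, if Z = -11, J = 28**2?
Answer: -8624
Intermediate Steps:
J = 784
J*Z = 784*(-11) = -8624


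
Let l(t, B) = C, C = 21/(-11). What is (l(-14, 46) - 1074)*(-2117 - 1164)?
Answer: 38830635/11 ≈ 3.5301e+6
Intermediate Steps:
C = -21/11 (C = 21*(-1/11) = -21/11 ≈ -1.9091)
l(t, B) = -21/11
(l(-14, 46) - 1074)*(-2117 - 1164) = (-21/11 - 1074)*(-2117 - 1164) = -11835/11*(-3281) = 38830635/11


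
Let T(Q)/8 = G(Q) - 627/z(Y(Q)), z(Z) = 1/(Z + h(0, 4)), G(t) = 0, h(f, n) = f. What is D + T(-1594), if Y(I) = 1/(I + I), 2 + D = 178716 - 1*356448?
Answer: -141652744/797 ≈ -1.7773e+5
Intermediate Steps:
D = -177734 (D = -2 + (178716 - 1*356448) = -2 + (178716 - 356448) = -2 - 177732 = -177734)
Y(I) = 1/(2*I)
z(Z) = 1/Z (z(Z) = 1/(Z + 0) = 1/Z)
T(Q) = -2508/Q (T(Q) = 8*(0 - 627/(1/(1/(2*Q)))) = 8*(0 - 627/(2*Q)) = 8*(-627/(2*Q)) = -2508/Q)
D + T(-1594) = -177734 - 2508/(-1594) = -177734 - 2508*(-1/1594) = -177734 + 1254/797 = -141652744/797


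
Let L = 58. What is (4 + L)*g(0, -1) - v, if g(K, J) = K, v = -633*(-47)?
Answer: -29751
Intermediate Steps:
v = 29751
(4 + L)*g(0, -1) - v = (4 + 58)*0 - 1*29751 = 62*0 - 29751 = 0 - 29751 = -29751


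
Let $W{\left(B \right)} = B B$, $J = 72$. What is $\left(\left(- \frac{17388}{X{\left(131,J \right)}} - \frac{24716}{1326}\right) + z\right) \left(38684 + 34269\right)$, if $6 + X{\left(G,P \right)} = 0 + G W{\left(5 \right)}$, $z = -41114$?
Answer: $- \frac{929215191390016}{309621} \approx -3.0011 \cdot 10^{9}$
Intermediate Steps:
$W{\left(B \right)} = B^{2}$
$X{\left(G,P \right)} = -6 + 25 G$ ($X{\left(G,P \right)} = -6 + \left(0 + G 5^{2}\right) = -6 + \left(0 + G 25\right) = -6 + \left(0 + 25 G\right) = -6 + 25 G$)
$\left(\left(- \frac{17388}{X{\left(131,J \right)}} - \frac{24716}{1326}\right) + z\right) \left(38684 + 34269\right) = \left(\left(- \frac{17388}{-6 + 25 \cdot 131} - \frac{24716}{1326}\right) - 41114\right) \left(38684 + 34269\right) = \left(\left(- \frac{17388}{-6 + 3275} - \frac{12358}{663}\right) - 41114\right) 72953 = \left(\left(- \frac{17388}{3269} - \frac{12358}{663}\right) - 41114\right) 72953 = \left(\left(\left(-17388\right) \frac{1}{3269} - \frac{12358}{663}\right) - 41114\right) 72953 = \left(\left(- \frac{2484}{467} - \frac{12358}{663}\right) - 41114\right) 72953 = \left(- \frac{7418078}{309621} - 41114\right) 72953 = \left(- \frac{12737175872}{309621}\right) 72953 = - \frac{929215191390016}{309621}$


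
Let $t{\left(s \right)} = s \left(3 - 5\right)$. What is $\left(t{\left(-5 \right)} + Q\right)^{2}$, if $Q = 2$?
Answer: $144$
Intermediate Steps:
$t{\left(s \right)} = - 2 s$ ($t{\left(s \right)} = s \left(-2\right) = - 2 s$)
$\left(t{\left(-5 \right)} + Q\right)^{2} = \left(\left(-2\right) \left(-5\right) + 2\right)^{2} = \left(10 + 2\right)^{2} = 12^{2} = 144$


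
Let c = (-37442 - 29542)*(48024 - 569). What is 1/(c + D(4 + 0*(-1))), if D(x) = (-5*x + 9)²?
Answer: -1/3178725599 ≈ -3.1459e-10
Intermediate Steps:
c = -3178725720 (c = -66984*47455 = -3178725720)
D(x) = (9 - 5*x)²
1/(c + D(4 + 0*(-1))) = 1/(-3178725720 + (-9 + 5*(4 + 0*(-1)))²) = 1/(-3178725720 + (-9 + 5*(4 + 0))²) = 1/(-3178725720 + (-9 + 5*4)²) = 1/(-3178725720 + (-9 + 20)²) = 1/(-3178725720 + 11²) = 1/(-3178725720 + 121) = 1/(-3178725599) = -1/3178725599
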